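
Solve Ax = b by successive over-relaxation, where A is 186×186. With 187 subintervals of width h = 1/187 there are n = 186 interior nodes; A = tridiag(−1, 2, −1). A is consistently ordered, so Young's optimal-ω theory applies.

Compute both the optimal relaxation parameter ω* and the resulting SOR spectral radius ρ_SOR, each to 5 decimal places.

ω* = 1.96696, ρ_SOR = 0.96696

[ρ_J] n=186: ρ(B_J) = cos(π/(n+1)) = cos(π/187) = 0.99986.
√(1 − cos²(π/187)) = sin(π/187) ≈ 0.016799.
ω* = 2 / (1 + 0.016799) = 2 / 1.016799 ≈ 1.96696.
[ρ_SOR] ω* − 1 = 0.96696.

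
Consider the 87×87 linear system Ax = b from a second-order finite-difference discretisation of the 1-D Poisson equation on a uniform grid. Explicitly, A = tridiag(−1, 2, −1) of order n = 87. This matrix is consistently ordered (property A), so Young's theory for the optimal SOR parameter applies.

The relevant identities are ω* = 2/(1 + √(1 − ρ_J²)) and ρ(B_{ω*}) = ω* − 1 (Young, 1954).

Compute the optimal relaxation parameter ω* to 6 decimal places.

½·tridiag(1,0,1) at n=87: λ_k = cos(kπ/88); max |λ| at k=1 ⇒ ρ_J = cos(π/88) ≈ 0.999363.
1 − cos²(π/88) = sin²(π/88) ⇒ √(1−ρ_J²) = sin(π/88) = 0.0356923.
ω* = 2 / (1 + 0.0356923) = 2 / 1.0356923 ≈ 1.931075.
[ρ_SOR] ω* − 1 = 0.931075.

ω* = 1.931075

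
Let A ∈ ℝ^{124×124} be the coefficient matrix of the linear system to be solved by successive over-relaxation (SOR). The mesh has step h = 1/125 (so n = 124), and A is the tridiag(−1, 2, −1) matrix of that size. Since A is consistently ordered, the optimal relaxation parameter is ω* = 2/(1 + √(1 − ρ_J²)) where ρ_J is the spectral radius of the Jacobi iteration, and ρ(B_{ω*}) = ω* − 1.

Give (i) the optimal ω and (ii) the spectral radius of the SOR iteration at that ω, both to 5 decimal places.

ρ_J = max_k |cos(kπ/125)| = cos(π/125) = 0.99968
√(1−ρ_J²) = |sin(π/125)| = 0.025130
So ω* = 2/1.025130 = 1.95097 (Young).
At ω = 1.95097 every |λ(B_ω)| = ω−1, so ρ_SOR = 0.95097.

ω* = 1.95097, ρ_SOR = 0.95097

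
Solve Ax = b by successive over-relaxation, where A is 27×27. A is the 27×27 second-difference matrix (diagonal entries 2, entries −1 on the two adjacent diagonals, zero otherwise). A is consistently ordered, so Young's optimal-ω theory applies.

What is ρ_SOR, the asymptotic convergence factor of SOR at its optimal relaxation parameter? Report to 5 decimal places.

ρ_SOR = 0.79862

B_J for the 27×27 system has eigenvalues cos(kπ/28); ρ_J = cos(π/28) = 0.99371.
√(1−ρ_J²) = |sin(π/28)| = 0.111964
Young: ω* = 2/(1+√(1−ρ_J²)) = 2/(1+0.111964) = 2/1.111964 = 1.79862.
Hence ρ(B_{ω*}) = 1.79862 − 1 = 0.79862.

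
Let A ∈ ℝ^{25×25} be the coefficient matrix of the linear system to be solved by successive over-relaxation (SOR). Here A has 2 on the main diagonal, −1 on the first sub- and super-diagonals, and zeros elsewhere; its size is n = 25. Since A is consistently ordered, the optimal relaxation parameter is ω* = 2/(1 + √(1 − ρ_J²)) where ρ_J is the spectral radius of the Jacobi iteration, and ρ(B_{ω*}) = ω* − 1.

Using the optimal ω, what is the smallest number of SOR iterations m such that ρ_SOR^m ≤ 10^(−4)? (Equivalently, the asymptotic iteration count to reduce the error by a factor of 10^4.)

m = 39

With n=25, ρ(Jacobi) = cos(π/26) = 0.9927089.
√(1−ρ_J²) simplifies to sin(π/26) = 0.1205367.
Young: ω* = 2/(1+√(1−ρ_J²)) = 2/(1+0.1205367) = 2/1.1205367 = 1.7848590.
Hence ρ(B_{ω*}) = 1.7848590 − 1 = 0.7848590.
4·ln10 = 9.21034; −ln(0.7848590) = 0.242251; m = ⌈9.21034/0.242251⌉ = ⌈38.020⌉ = 39.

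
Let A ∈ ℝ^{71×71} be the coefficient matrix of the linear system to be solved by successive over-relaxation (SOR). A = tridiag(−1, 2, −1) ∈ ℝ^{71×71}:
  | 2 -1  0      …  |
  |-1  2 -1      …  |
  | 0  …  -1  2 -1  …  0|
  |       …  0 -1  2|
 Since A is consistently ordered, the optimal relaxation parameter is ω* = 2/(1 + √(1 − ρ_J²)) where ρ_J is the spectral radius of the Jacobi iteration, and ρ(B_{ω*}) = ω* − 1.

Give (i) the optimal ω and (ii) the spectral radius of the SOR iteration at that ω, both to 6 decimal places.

ω* = 1.916407, ρ_SOR = 0.916407

[ρ_J] n=71: ρ(B_J) = cos(π/(n+1)) = cos(π/72) = 0.999048.
1 − cos²(π/72) = sin²(π/72) ⇒ √(1−ρ_J²) = sin(π/72) = 0.0436194.
So ω* = 2/1.0436194 = 1.916407 (Young).
ρ_SOR = ω* − 1 = 1.916407 − 1 = 0.916407.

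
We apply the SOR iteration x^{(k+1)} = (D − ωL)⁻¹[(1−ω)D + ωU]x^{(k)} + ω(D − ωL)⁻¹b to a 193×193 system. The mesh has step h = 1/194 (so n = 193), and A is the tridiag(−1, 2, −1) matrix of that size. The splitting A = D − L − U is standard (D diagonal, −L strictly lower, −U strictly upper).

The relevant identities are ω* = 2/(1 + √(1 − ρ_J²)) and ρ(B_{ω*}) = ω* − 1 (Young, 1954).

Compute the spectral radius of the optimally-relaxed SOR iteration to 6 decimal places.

n=193: λ(B_J) = 1 − λ(A)/2 = cos(kπ/194); k=1 gives ρ_J = 0.999869.
1 − cos²(π/194) = sin²(π/194) ⇒ √(1−ρ_J²) = sin(π/194) = 0.0161931.
Young: ω* = 2/(1+√(1−ρ_J²)) = 2/(1+0.0161931) = 2/1.0161931 = 1.968130.
ρ(B_{ω*}) = ω*−1 = 0.968130

ρ_SOR = 0.968130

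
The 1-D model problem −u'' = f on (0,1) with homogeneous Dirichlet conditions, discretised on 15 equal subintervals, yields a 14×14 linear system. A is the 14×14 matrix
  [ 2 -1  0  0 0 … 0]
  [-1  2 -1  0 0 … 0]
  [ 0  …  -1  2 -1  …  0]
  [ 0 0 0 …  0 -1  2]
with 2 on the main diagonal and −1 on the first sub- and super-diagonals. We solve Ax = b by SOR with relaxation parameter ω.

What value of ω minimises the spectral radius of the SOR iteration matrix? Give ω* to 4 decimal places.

ω* = 1.6558

ρ_J = max_k |cos(kπ/15)| = cos(π/15) = 0.9781
1 − cos²(π/15) = sin²(π/15) ⇒ √(1−ρ_J²) = sin(π/15) = 0.20791.
ω* = 2/(1+0.20791) = 1.6558
Hence ρ(B_{ω*}) = 1.6558 − 1 = 0.6558.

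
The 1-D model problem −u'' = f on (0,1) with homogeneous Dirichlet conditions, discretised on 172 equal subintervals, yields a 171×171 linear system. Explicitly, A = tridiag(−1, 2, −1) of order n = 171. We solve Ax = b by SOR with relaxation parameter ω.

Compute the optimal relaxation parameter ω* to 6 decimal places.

ω* = 1.964127

B_J for the 171×171 system has eigenvalues cos(kπ/172); ρ_J = cos(π/172) = 0.999833.
1 − cos²(π/172) = sin²(π/172) ⇒ √(1−ρ_J²) = sin(π/172) = 0.0182641.
Then 2/(1+√(1−ρ_J²)) = 2/(1+0.0182641); ω* = 2/1.0182641 = 1.964127.
ρ(B_{ω*}) = ω*−1 = 0.964127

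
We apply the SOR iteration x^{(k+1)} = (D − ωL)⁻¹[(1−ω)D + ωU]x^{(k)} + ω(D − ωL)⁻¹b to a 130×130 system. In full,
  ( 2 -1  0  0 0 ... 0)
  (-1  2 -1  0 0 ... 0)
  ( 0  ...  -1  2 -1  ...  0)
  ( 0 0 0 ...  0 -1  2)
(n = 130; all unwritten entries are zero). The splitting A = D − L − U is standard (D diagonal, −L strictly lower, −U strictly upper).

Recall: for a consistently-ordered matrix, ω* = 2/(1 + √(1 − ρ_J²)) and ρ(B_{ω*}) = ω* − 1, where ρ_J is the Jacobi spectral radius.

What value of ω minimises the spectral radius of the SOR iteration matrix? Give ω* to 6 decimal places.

spectrum of D⁻¹(L+U) = {cos(kπ/131) : 1≤k≤130}; ρ_J = cos(π/131) = 0.999712.
1 − cos²(π/131) = sin²(π/131) ⇒ √(1−ρ_J²) = sin(π/131) = 0.0239793.
So ω* = 2/1.0239793 = 1.953164 (Young).
At ω = 1.953164 every |λ(B_ω)| = ω−1, so ρ_SOR = 0.953164.

ω* = 1.953164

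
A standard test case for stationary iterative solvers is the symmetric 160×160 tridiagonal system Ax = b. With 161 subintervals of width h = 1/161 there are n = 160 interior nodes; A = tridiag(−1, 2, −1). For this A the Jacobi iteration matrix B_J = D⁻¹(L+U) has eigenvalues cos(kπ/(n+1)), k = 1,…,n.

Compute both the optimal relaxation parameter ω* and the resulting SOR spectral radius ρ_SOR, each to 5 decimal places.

ω* = 1.96172, ρ_SOR = 0.96172

½·tridiag(1,0,1) at n=160: λ_k = cos(kπ/161); max |λ| at k=1 ⇒ ρ_J = cos(π/161) ≈ 0.99981.
√(1−ρ_J²) simplifies to sin(π/161) = 0.019512.
ω* = 2/(1+0.019512) = 1.96172
ρ_SOR = ω* − 1 ≈ 0.96172.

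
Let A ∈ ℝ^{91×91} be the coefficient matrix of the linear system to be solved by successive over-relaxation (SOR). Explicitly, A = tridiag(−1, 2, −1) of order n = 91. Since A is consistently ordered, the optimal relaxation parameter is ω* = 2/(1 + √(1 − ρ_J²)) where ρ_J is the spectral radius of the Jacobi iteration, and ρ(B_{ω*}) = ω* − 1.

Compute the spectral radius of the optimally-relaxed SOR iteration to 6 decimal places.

ρ_SOR = 0.933972

B_J for the 91×91 system has eigenvalues cos(kπ/92); ρ_J = cos(π/92) = 0.999417.
√(1−ρ_J²) = |sin(π/92)| = 0.0341411
ω* = 2/(1 + 0.0341411) = 2/1.0341411 = 1.933972.
ρ_SOR = ω* − 1 ≈ 0.933972.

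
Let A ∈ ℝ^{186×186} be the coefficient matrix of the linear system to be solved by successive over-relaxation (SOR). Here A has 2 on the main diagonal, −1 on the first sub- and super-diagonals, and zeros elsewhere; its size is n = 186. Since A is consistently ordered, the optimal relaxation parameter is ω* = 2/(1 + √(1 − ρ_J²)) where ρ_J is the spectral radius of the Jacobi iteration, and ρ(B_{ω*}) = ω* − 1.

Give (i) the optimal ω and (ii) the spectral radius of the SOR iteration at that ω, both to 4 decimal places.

ω* = 1.9670, ρ_SOR = 0.9670

[ρ_J] n=186: ρ(B_J) = cos(π/(n+1)) = cos(π/187) = 0.9999.
√(1−ρ_J²) = |sin(π/187)| = 0.01680
ω* = 2 / (1 + 0.01680) = 2 / 1.01680 ≈ 1.9670.
ρ(B_{ω*}) = ω*−1 = 0.9670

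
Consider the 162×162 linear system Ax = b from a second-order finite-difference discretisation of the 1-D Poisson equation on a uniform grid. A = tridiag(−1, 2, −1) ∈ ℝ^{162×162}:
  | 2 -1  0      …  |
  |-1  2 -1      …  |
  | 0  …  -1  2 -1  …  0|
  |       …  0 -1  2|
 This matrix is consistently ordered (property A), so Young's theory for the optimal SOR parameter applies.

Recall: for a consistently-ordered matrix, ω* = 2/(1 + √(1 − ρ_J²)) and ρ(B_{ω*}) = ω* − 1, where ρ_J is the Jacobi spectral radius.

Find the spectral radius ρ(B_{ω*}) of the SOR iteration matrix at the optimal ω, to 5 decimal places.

spectrum of D⁻¹(L+U) = {cos(kπ/163) : 1≤k≤162}; ρ_J = cos(π/163) = 0.99981.
√(1−ρ_J²) simplifies to sin(π/163) = 0.019272.
Then 2/(1+√(1−ρ_J²)) = 2/(1+0.019272); ω* = 2/1.019272 = 1.96218.
At ω = 1.96218 every |λ(B_ω)| = ω−1, so ρ_SOR = 0.96218.

ρ_SOR = 0.96218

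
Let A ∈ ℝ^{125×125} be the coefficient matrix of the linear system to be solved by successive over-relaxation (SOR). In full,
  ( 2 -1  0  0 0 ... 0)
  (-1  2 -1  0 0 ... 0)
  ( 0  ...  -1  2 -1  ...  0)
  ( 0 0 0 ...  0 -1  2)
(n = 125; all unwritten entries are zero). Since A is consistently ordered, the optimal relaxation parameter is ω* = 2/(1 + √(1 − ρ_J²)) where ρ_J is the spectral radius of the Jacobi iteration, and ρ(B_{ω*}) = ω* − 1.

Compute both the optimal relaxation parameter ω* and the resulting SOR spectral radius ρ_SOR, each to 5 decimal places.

ω* = 1.95135, ρ_SOR = 0.95135

n=125: λ(B_J) = 1 − λ(A)/2 = cos(kπ/126); k=1 gives ρ_J = 0.99969.
√(1−ρ_J²) simplifies to sin(π/126) = 0.024931.
Then 2/(1+√(1−ρ_J²)) = 2/(1+0.024931); ω* = 2/1.024931 = 1.95135.
At ω = 1.95135 every |λ(B_ω)| = ω−1, so ρ_SOR = 0.95135.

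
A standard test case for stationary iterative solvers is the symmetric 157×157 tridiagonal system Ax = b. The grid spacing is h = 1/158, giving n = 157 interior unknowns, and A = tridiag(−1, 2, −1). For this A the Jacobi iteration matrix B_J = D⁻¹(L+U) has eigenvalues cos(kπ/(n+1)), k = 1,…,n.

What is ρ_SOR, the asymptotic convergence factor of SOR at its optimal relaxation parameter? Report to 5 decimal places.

ρ_SOR = 0.96101

ρ_J = max_k |cos(kπ/158)| = cos(π/158) = 0.99980
√(1−ρ_J²) simplifies to sin(π/158) = 0.019882.
Young: ω* = 2/(1+√(1−ρ_J²)) = 2/(1+0.019882) = 2/1.019882 = 1.96101.
ρ_SOR = ω* − 1 = 1.96101 − 1 = 0.96101.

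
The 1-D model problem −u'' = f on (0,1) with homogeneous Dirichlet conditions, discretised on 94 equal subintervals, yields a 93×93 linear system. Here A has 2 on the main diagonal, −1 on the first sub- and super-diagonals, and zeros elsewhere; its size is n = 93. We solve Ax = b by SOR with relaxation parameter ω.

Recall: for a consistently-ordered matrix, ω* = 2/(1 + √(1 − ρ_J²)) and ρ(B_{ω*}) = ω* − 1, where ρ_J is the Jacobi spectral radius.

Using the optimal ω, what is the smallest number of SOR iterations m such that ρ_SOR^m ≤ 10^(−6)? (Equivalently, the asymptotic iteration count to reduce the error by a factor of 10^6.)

n=93: λ(B_J) = 1 − λ(A)/2 = cos(kπ/94); k=1 gives ρ_J = 0.9994416.
root = sin(π/94) = 0.0334150  (since 1−cos² = sin²).
Then 2/(1+√(1−ρ_J²)) = 2/(1+0.0334150); ω* = 2/1.0334150 = 1.9353309.
ρ_SOR = ω* − 1 = 1.9353309 − 1 = 0.9353309.
m ≥ 6·ln10 / (−ln 0.9353309) = 206.649; smallest integer m = 207.

m = 207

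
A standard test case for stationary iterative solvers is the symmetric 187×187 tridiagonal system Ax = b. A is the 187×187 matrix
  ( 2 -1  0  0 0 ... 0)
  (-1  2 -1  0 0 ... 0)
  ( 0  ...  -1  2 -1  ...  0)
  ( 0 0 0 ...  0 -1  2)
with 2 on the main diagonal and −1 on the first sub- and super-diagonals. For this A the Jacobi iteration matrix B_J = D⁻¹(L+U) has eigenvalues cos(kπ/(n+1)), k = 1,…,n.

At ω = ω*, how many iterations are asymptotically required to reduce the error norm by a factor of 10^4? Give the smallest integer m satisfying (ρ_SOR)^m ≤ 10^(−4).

spectrum of D⁻¹(L+U) = {cos(kπ/188) : 1≤k≤187}; ρ_J = cos(π/188) = 0.9998604.
1 − cos²(π/188) = sin²(π/188) ⇒ √(1−ρ_J²) = sin(π/188) = 0.0167098.
ω* = 2 / (1 + 0.0167098) = 2 / 1.0167098 ≈ 1.9671297.
[ρ_SOR] ω* − 1 = 0.9671297.
(0.9671297)^m ≤ 10^{−4}  ⇒  m·ln(0.9671297) ≤ −4·ln10  ⇒  m ≥ 275.571  ⇒  m = 276

m = 276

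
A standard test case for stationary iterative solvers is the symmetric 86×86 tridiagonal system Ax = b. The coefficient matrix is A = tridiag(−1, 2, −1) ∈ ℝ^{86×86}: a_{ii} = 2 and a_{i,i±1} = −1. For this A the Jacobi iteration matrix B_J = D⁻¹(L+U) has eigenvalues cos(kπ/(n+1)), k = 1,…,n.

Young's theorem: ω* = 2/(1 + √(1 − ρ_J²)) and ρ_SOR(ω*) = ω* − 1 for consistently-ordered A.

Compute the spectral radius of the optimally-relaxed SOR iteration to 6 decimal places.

ρ_SOR = 0.930311

B_J for the 86×86 system has eigenvalues cos(kπ/87); ρ_J = cos(π/87) = 0.999348.
√(1 − cos²(π/87)) = sin(π/87) ≈ 0.0361024.
So ω* = 2/1.0361024 = 1.930311 (Young).
ρ_SOR = ω* − 1 ≈ 0.930311.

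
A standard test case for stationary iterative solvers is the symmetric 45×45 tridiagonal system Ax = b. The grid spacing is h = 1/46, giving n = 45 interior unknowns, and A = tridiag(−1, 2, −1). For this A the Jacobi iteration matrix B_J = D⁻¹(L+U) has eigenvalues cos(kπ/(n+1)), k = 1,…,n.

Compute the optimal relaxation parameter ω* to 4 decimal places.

ω* = 1.8722

ρ_J = max_k |cos(kπ/46)| = cos(π/46) = 0.9977
√(1 − cos²(π/46)) = sin(π/46) ≈ 0.06824.
ω* = 2/(1+0.06824) = 1.8722
and ρ(B_{ω*}) = 1.8722 − 1 = 0.8722.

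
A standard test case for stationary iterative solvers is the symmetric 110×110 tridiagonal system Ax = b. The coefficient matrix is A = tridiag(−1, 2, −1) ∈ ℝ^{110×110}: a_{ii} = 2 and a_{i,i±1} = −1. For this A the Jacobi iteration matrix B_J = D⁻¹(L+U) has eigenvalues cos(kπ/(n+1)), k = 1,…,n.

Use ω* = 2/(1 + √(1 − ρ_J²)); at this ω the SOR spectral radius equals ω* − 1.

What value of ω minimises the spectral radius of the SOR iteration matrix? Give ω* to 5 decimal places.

ω* = 1.94496

spectrum of D⁻¹(L+U) = {cos(kπ/111) : 1≤k≤110}; ρ_J = cos(π/111) = 0.99960.
1 − cos²(π/111) = sin²(π/111) ⇒ √(1−ρ_J²) = sin(π/111) = 0.028299.
[ω*] 2 ÷ (1 + 0.028299) = 2 ÷ 1.028299 = 1.94496.
At ω = 1.94496 every |λ(B_ω)| = ω−1, so ρ_SOR = 0.94496.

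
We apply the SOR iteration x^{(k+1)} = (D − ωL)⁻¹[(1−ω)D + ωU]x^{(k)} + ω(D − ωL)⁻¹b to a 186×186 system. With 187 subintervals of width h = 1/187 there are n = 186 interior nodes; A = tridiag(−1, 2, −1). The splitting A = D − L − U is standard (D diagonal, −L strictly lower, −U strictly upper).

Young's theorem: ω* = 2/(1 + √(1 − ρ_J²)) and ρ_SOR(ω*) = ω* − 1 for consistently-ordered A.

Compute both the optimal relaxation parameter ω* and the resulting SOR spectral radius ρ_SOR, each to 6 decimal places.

ω* = 1.966957, ρ_SOR = 0.966957

With n=186, ρ(Jacobi) = cos(π/187) = 0.999859.
√(1−ρ_J²) simplifies to sin(π/187) = 0.0167992.
[ω*] 2 ÷ (1 + 0.0167992) = 2 ÷ 1.0167992 = 1.966957.
ρ_SOR = ω* − 1 ≈ 0.966957.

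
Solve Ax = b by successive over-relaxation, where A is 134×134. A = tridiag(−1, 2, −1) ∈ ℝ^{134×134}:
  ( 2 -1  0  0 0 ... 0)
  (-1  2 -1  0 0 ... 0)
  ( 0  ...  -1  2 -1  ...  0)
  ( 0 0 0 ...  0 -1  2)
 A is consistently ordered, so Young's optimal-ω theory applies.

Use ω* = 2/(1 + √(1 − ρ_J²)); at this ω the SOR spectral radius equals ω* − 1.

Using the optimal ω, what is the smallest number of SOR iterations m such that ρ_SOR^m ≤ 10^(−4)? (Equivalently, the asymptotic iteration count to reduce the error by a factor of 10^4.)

m = 198

½·tridiag(1,0,1) at n=134: λ_k = cos(kπ/135); max |λ| at k=1 ⇒ ρ_J = cos(π/135) ≈ 0.9997292.
√(1−ρ_J²) = |sin(π/135)| = 0.0232690
ω* = 2/(1 + 0.0232690) = 2/1.0232690 = 1.9545203.
ρ_SOR = ω* − 1 = 1.9545203 − 1 = 0.9545203.
(0.9545203)^m ≤ 10^{−4}  ⇒  m·ln(0.9545203) ≤ −4·ln10  ⇒  m ≥ 197.874  ⇒  m = 198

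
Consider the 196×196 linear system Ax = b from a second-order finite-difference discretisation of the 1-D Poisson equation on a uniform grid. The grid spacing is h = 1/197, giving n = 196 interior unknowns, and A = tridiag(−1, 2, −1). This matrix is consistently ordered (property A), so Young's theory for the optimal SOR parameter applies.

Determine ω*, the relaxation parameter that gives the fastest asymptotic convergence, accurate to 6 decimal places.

B_J for the 196×196 system has eigenvalues cos(kπ/197); ρ_J = cos(π/197) = 0.999873.
1 − cos²(π/197) = sin²(π/197) ⇒ √(1−ρ_J²) = sin(π/197) = 0.0159465.
ω* = 2/(1+0.0159465) = 1.968608
ρ_SOR = ω* − 1 = 1.968608 − 1 = 0.968608.

ω* = 1.968608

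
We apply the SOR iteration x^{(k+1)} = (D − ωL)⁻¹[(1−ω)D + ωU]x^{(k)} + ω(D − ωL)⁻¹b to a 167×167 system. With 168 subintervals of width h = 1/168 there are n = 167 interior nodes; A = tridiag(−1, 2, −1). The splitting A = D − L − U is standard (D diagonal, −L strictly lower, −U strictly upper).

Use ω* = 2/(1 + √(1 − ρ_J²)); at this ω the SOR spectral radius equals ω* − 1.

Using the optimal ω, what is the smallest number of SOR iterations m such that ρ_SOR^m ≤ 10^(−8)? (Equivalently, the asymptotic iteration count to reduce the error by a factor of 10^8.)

m = 493

½·tridiag(1,0,1) at n=167: λ_k = cos(kπ/168); max |λ| at k=1 ⇒ ρ_J = cos(π/168) ≈ 0.9998252.
√(1−ρ_J²) = |sin(π/168)| = 0.0186989
Young: ω* = 2/(1+√(1−ρ_J²)) = 2/(1+0.0186989) = 2/1.0186989 = 1.9632887.
At ω = 1.9632887 every |λ(B_ω)| = ω−1, so ρ_SOR = 0.9632887.
For 8 digits: m = 8·ln10 / (−ln 0.9632887) = 18.4207/0.0374021 = 492.504; round up → m = 493.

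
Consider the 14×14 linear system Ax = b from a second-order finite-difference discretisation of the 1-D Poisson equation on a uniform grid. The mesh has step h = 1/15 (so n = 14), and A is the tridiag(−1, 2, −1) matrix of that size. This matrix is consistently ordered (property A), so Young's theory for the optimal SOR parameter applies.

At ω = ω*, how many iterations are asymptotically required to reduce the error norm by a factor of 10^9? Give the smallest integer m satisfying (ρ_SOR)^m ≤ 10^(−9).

m = 50

B_J for the 14×14 system has eigenvalues cos(kπ/15); ρ_J = cos(π/15) = 0.9781476.
√(1−ρ_J²) = |sin(π/15)| = 0.2079117
ω* = 2 / (1 + 0.2079117) = 2 / 1.2079117 ≈ 1.6557502.
ρ(B_{ω*}) = ω*−1 = 0.6557502
For 9 digits: m = 9·ln10 / (−ln 0.6557502) = 20.7233/0.421975 = 49.110; round up → m = 50.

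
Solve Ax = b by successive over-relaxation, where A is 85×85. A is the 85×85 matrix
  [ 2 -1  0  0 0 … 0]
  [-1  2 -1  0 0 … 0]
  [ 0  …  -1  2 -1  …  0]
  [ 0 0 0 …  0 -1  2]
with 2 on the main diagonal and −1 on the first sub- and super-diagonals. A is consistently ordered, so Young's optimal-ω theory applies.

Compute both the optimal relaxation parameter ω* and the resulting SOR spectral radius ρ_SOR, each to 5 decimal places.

ω* = 1.92953, ρ_SOR = 0.92953

[ρ_J] n=85: ρ(B_J) = cos(π/(n+1)) = cos(π/86) = 0.99933.
√(1 − cos²(π/86)) = sin(π/86) ≈ 0.036522.
Then 2/(1+√(1−ρ_J²)) = 2/(1+0.036522); ω* = 2/1.036522 = 1.92953.
At ω = 1.92953 every |λ(B_ω)| = ω−1, so ρ_SOR = 0.92953.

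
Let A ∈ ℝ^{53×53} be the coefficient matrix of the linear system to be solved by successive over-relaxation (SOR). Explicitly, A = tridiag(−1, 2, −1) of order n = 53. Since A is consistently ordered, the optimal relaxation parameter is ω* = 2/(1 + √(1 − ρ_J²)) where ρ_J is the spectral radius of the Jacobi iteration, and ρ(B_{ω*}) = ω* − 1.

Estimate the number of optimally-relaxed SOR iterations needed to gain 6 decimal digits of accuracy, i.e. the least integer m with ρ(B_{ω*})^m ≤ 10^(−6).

n=53: λ(B_J) = 1 − λ(A)/2 = cos(kπ/54); k=1 gives ρ_J = 0.9983082.
1 − cos²(π/54) = sin²(π/54) ⇒ √(1−ρ_J²) = sin(π/54) = 0.0581448.
ω* = 2 / (1 + 0.0581448) = 2 / 1.0581448 ≈ 1.8901005.
Hence ρ(B_{ω*}) = 1.8901005 − 1 = 0.8901005.
For 6 digits: m = 6·ln10 / (−ln 0.8901005) = 13.8155/0.116421 = 118.668; round up → m = 119.

m = 119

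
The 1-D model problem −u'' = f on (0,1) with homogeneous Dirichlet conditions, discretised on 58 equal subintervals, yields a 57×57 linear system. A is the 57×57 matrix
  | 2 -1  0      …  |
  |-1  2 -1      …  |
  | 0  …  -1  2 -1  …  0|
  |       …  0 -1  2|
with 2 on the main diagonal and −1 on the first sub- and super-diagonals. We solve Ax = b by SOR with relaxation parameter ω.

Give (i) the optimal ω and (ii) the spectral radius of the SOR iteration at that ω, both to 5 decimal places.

B_J for the 57×57 system has eigenvalues cos(kπ/58); ρ_J = cos(π/58) = 0.99853.
1 − cos²(π/58) = sin²(π/58) ⇒ √(1−ρ_J²) = sin(π/58) = 0.054139.
ω* = 2/(1 + 0.054139) = 2/1.054139 = 1.89728.
and ρ(B_{ω*}) = 1.89728 − 1 = 0.89728.

ω* = 1.89728, ρ_SOR = 0.89728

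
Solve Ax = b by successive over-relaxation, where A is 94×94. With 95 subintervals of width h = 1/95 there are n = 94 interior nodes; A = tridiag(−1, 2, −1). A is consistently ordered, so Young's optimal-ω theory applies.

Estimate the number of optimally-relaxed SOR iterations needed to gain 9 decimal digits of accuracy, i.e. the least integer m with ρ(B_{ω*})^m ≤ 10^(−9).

ρ_J = max_k |cos(kπ/95)| = cos(π/95) = 0.9994533
√(1 − cos²(π/95)) = sin(π/95) ≈ 0.0330634.
ω* = 2/(1+0.0330634) = 1.9359896
ρ_SOR = ω* − 1 ≈ 0.9359896.
m ≥ 9·ln10 / (−ln 0.9359896) = 313.273; smallest integer m = 314.

m = 314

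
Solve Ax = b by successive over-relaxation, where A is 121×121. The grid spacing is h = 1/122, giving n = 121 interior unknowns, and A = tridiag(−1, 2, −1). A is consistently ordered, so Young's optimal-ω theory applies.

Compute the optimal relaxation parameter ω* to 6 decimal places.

ω* = 1.949797

With n=121, ρ(Jacobi) = cos(π/122) = 0.999668.
root = sin(π/122) = 0.0257479  (since 1−cos² = sin²).
ω* = 2/(1 + 0.0257479) = 2/1.0257479 = 1.949797.
[ρ_SOR] ω* − 1 = 0.949797.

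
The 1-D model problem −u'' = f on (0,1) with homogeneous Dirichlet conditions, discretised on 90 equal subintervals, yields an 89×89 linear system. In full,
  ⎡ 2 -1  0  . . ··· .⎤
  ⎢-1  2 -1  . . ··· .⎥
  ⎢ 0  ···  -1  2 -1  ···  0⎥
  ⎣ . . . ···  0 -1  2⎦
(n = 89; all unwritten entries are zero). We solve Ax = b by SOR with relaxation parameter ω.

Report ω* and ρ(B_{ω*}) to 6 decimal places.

½·tridiag(1,0,1) at n=89: λ_k = cos(kπ/90); max |λ| at k=1 ⇒ ρ_J = cos(π/90) ≈ 0.999391.
√(1−ρ_J²) = |sin(π/90)| = 0.0348995
[ω*] 2 ÷ (1 + 0.0348995) = 2 ÷ 1.0348995 = 1.932555.
ρ_SOR = ω* − 1 ≈ 0.932555.

ω* = 1.932555, ρ_SOR = 0.932555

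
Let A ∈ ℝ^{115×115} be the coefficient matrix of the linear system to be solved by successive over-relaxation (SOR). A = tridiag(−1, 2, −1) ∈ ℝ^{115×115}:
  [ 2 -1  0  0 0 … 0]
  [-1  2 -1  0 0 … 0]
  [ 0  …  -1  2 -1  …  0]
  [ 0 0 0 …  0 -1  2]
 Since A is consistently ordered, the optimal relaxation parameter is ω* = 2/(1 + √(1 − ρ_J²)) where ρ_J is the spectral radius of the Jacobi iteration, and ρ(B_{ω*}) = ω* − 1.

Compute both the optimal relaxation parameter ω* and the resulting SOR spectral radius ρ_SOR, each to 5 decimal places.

n=115: λ(B_J) = 1 − λ(A)/2 = cos(kπ/116); k=1 gives ρ_J = 0.99963.
1 − cos²(π/116) = sin²(π/116) ⇒ √(1−ρ_J²) = sin(π/116) = 0.027079.
ω* = 2/(1+0.027079) = 1.94727
and ρ(B_{ω*}) = 1.94727 − 1 = 0.94727.

ω* = 1.94727, ρ_SOR = 0.94727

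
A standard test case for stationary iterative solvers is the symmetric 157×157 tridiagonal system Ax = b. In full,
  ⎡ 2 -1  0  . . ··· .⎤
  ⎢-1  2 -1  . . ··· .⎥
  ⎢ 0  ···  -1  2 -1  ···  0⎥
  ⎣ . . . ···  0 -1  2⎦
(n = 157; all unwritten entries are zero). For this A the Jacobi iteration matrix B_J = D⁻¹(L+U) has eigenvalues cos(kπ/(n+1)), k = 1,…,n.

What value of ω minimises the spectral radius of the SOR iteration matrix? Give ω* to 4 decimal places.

spectrum of D⁻¹(L+U) = {cos(kπ/158) : 1≤k≤157}; ρ_J = cos(π/158) = 0.9998.
√(1−ρ_J²) = |sin(π/158)| = 0.01988
ω* = 2/(1+0.01988) = 1.9610
ρ(B_{ω*}) = ω*−1 = 0.9610

ω* = 1.9610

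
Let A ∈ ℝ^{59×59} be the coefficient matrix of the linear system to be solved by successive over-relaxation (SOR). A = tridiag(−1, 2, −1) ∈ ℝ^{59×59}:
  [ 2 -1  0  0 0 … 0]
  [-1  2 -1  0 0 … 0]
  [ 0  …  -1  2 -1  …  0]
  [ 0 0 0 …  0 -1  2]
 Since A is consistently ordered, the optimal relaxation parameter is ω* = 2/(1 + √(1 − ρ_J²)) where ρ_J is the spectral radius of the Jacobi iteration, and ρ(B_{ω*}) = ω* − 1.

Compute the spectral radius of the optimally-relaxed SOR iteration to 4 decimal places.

ρ_J = max_k |cos(kπ/60)| = cos(π/60) = 0.9986
root = sin(π/60) = 0.05234  (since 1−cos² = sin²).
So ω* = 2/1.05234 = 1.9005 (Young).
ρ(B_{ω*}) = ω*−1 = 0.9005

ρ_SOR = 0.9005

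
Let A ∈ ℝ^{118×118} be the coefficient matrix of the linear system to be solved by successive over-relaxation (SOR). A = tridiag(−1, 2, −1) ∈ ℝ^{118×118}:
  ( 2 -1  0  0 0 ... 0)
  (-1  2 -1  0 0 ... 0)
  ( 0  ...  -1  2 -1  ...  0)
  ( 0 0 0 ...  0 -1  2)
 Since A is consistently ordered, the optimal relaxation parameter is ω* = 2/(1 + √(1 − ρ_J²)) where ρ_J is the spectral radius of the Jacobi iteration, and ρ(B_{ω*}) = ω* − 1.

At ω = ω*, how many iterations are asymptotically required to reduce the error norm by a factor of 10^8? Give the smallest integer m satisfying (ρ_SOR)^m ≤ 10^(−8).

m = 349

spectrum of D⁻¹(L+U) = {cos(kπ/119) : 1≤k≤118}; ρ_J = cos(π/119) = 0.9996515.
√(1−ρ_J²) = |sin(π/119)| = 0.0263969
ω* = 2/(1 + 0.0263969) = 2/1.0263969 = 1.9485640.
ρ(B_{ω*}) = ω*−1 = 0.9485640
m ≥ 8·ln10 / (−ln 0.9485640) = 348.837; smallest integer m = 349.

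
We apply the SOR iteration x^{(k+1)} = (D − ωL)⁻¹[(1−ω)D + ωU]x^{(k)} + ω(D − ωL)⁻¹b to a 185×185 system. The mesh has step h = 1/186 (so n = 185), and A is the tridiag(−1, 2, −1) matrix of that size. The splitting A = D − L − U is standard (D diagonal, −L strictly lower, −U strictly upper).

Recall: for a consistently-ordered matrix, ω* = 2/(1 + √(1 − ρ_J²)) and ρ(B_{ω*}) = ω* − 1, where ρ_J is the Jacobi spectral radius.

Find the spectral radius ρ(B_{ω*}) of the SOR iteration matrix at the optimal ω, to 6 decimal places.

B_J for the 185×185 system has eigenvalues cos(kπ/186); ρ_J = cos(π/186) = 0.999857.
√(1−ρ_J²) = |sin(π/186)| = 0.0168895
[ω*] 2 ÷ (1 + 0.0168895) = 2 ÷ 1.0168895 = 1.966782.
ρ(B_{ω*}) = ω*−1 = 0.966782

ρ_SOR = 0.966782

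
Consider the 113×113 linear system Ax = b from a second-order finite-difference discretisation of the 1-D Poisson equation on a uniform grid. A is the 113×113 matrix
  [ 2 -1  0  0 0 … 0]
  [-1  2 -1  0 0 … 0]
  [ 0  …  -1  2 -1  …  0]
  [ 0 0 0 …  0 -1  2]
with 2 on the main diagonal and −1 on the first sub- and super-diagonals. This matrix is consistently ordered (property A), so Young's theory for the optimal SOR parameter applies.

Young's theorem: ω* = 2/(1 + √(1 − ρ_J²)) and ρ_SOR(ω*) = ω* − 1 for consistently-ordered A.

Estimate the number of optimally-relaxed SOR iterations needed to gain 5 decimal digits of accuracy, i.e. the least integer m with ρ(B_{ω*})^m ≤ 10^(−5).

m = 209

ρ_J = max_k |cos(kπ/114)| = cos(π/114) = 0.9996203
√(1−ρ_J²) = |sin(π/114)| = 0.0275543
[ω*] 2 ÷ (1 + 0.0275543) = 2 ÷ 1.0275543 = 1.9463692.
ρ_SOR = ω* − 1 = 1.9463692 − 1 = 0.9463692.
5·ln10 = 11.5129; −ln(0.9463692) = 0.0551225; m = ⌈11.5129/0.0551225⌉ = ⌈208.860⌉ = 209.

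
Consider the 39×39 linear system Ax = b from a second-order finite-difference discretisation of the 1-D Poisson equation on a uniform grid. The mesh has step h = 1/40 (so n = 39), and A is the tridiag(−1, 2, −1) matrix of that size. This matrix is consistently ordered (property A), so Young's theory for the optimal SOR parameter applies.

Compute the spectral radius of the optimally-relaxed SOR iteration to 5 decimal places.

ρ_SOR = 0.85450

B_J for the 39×39 system has eigenvalues cos(kπ/40); ρ_J = cos(π/40) = 0.99692.
1 − cos²(π/40) = sin²(π/40) ⇒ √(1−ρ_J²) = sin(π/40) = 0.078459.
So ω* = 2/1.078459 = 1.85450 (Young).
ρ(B_{ω*}) = ω*−1 = 0.85450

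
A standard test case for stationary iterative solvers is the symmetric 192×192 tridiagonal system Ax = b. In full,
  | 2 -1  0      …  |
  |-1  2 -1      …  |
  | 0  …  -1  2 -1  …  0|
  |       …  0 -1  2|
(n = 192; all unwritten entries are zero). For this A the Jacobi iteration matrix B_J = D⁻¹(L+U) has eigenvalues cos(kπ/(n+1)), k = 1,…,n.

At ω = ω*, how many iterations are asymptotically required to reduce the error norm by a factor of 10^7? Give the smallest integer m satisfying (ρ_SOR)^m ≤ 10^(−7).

With n=192, ρ(Jacobi) = cos(π/193) = 0.9998675.
root = sin(π/193) = 0.0162770  (since 1−cos² = sin²).
Then 2/(1+√(1−ρ_J²)) = 2/(1+0.0162770); ω* = 2/1.0162770 = 1.9679674.
and ρ(B_{ω*}) = 1.9679674 − 1 = 0.9679674.
For 7 digits: m = 7·ln10 / (−ln 0.9679674) = 16.1181/0.0325569 = 495.075; round up → m = 496.

m = 496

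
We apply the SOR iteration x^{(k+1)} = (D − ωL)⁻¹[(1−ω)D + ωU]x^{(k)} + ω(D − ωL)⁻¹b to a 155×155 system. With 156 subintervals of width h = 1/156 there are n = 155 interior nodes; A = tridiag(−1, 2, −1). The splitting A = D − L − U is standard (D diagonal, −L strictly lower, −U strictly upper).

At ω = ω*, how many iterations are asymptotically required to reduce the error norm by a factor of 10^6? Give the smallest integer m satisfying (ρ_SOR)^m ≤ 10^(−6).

n=155: λ(B_J) = 1 − λ(A)/2 = cos(kπ/156); k=1 gives ρ_J = 0.9997972.
root = sin(π/156) = 0.0201371  (since 1−cos² = sin²).
ω* = 2/(1+0.0201371) = 1.9605208
and ρ(B_{ω*}) = 1.9605208 − 1 = 0.9605208.
6·ln10 = 13.8155; −ln(0.9605208) = 0.0402796; m = ⌈13.8155/0.0402796⌉ = ⌈342.990⌉ = 343.

m = 343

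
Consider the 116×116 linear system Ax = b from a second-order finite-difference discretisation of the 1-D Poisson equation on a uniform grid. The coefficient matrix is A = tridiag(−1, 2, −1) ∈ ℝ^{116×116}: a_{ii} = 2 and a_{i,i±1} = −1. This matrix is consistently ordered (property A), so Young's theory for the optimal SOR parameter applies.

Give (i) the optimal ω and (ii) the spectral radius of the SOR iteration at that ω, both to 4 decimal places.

ω* = 1.9477, ρ_SOR = 0.9477

[ρ_J] n=116: ρ(B_J) = cos(π/(n+1)) = cos(π/117) = 0.9996.
√(1−ρ_J²) = |sin(π/117)| = 0.02685
[ω*] 2 ÷ (1 + 0.02685) = 2 ÷ 1.02685 = 1.9477.
Hence ρ(B_{ω*}) = 1.9477 − 1 = 0.9477.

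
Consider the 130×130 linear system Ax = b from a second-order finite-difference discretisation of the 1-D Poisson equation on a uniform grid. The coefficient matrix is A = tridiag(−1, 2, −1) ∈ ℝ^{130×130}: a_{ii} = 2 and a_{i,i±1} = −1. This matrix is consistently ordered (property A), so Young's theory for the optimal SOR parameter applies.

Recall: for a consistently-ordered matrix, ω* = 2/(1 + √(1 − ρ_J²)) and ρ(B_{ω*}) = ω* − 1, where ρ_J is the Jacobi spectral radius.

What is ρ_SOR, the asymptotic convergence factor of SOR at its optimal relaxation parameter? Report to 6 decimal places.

ρ_J = max_k |cos(kπ/131)| = cos(π/131) = 0.999712
√(1 − cos²(π/131)) = sin(π/131) ≈ 0.0239793.
ω* = 2/(1 + 0.0239793) = 2/1.0239793 = 1.953164.
Hence ρ(B_{ω*}) = 1.953164 − 1 = 0.953164.

ρ_SOR = 0.953164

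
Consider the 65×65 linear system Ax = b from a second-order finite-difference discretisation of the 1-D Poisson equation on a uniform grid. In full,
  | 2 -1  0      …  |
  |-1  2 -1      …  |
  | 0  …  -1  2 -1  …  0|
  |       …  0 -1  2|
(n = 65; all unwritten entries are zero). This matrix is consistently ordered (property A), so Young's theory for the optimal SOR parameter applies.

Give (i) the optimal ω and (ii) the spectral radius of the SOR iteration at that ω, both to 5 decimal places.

spectrum of D⁻¹(L+U) = {cos(kπ/66) : 1≤k≤65}; ρ_J = cos(π/66) = 0.99887.
√(1−ρ_J²) = |sin(π/66)| = 0.047582
Then 2/(1+√(1−ρ_J²)) = 2/(1+0.047582); ω* = 2/1.047582 = 1.90916.
ρ(B_{ω*}) = ω*−1 = 0.90916

ω* = 1.90916, ρ_SOR = 0.90916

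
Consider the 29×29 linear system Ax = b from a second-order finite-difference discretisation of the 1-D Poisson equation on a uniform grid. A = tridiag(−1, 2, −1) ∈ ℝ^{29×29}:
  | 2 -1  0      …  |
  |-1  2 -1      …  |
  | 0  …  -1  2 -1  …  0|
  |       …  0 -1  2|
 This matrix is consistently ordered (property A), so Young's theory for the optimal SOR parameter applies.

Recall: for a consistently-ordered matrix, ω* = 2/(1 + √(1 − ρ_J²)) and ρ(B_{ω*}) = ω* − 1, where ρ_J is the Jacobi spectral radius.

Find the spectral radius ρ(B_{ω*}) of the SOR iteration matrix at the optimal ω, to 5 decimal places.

½·tridiag(1,0,1) at n=29: λ_k = cos(kπ/30); max |λ| at k=1 ⇒ ρ_J = cos(π/30) ≈ 0.99452.
root = sin(π/30) = 0.104528  (since 1−cos² = sin²).
[ω*] 2 ÷ (1 + 0.104528) = 2 ÷ 1.104528 = 1.81073.
Hence ρ(B_{ω*}) = 1.81073 − 1 = 0.81073.

ρ_SOR = 0.81073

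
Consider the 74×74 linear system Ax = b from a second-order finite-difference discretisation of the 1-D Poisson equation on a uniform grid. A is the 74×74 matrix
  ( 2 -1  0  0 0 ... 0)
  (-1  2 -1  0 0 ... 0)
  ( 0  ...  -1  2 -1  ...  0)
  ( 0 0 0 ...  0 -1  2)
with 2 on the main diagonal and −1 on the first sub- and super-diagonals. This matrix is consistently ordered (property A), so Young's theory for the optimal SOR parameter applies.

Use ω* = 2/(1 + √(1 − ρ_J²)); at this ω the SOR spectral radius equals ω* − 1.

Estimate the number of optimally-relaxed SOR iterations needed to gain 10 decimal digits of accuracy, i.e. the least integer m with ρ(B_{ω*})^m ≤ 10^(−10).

m = 275

[ρ_J] n=74: ρ(B_J) = cos(π/(n+1)) = cos(π/75) = 0.9991228.
√(1−ρ_J²) = |sin(π/75)| = 0.0418757
ω* = 2 / (1 + 0.0418757) = 2 / 1.0418757 ≈ 1.9196148.
and ρ(B_{ω*}) = 1.9196148 − 1 = 0.9196148.
(0.9196148)^m ≤ 10^{−10}  ⇒  m·ln(0.9196148) ≤ −10·ln10  ⇒  m ≥ 274.771  ⇒  m = 275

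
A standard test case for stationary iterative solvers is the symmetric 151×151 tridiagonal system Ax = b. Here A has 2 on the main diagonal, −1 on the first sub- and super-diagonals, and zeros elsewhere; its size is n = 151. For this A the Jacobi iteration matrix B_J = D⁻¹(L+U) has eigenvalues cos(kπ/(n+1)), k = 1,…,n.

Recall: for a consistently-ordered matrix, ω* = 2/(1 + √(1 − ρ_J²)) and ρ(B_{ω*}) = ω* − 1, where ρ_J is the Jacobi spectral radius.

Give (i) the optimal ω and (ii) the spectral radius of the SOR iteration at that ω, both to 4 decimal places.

ω* = 1.9595, ρ_SOR = 0.9595

With n=151, ρ(Jacobi) = cos(π/152) = 0.9998.
√(1−ρ_J²) simplifies to sin(π/152) = 0.02067.
ω* = 2 / (1 + 0.02067) = 2 / 1.02067 ≈ 1.9595.
Hence ρ(B_{ω*}) = 1.9595 − 1 = 0.9595.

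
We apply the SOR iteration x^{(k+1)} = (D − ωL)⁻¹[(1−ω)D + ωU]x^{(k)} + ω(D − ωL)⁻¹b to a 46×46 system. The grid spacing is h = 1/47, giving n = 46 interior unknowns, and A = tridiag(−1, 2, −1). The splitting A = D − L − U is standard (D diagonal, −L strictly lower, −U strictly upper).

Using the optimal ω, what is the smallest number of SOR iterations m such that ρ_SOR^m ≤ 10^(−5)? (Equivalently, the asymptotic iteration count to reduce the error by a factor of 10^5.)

m = 87

spectrum of D⁻¹(L+U) = {cos(kπ/47) : 1≤k≤46}; ρ_J = cos(π/47) = 0.9977669.
root = sin(π/47) = 0.0667926  (since 1−cos² = sin²).
[ω*] 2 ÷ (1 + 0.0667926) = 2 ÷ 1.0667926 = 1.8747787.
and ρ(B_{ω*}) = 1.8747787 − 1 = 0.8747787.
ρ_SOR^m ≤ 10^(−5) ⇔ m ≥ 5·ln10/(−ln 0.8747787) = 11.5129/0.133784 = 86.056; m = ⌈86.056⌉ = 87.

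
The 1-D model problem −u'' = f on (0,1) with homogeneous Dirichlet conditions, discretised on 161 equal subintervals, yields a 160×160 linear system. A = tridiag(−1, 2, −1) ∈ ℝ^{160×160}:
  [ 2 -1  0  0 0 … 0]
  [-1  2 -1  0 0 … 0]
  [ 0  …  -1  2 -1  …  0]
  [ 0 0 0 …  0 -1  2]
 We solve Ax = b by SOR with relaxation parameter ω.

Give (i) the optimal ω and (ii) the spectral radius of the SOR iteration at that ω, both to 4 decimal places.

With n=160, ρ(Jacobi) = cos(π/161) = 0.9998.
1 − cos²(π/161) = sin²(π/161) ⇒ √(1−ρ_J²) = sin(π/161) = 0.01951.
ω* = 2/(1 + 0.01951) = 2/1.01951 = 1.9617.
[ρ_SOR] ω* − 1 = 0.9617.

ω* = 1.9617, ρ_SOR = 0.9617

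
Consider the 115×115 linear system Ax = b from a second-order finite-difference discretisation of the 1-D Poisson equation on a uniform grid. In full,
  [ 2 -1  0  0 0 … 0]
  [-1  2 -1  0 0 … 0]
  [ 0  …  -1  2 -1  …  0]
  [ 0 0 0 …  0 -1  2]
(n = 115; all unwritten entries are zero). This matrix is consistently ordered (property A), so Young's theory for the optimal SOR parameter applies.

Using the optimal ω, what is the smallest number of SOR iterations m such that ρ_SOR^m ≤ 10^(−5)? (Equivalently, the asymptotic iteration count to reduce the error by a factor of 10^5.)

m = 213

n=115: λ(B_J) = 1 − λ(A)/2 = cos(kπ/116); k=1 gives ρ_J = 0.9996333.
√(1−ρ_J²) simplifies to sin(π/116) = 0.0270794.
So ω* = 2/1.0270794 = 1.9472691 (Young).
and ρ(B_{ω*}) = 1.9472691 − 1 = 0.9472691.
5·ln10 = 11.5129; −ln(0.9472691) = 0.0541721; m = ⌈11.5129/0.0541721⌉ = ⌈212.525⌉ = 213.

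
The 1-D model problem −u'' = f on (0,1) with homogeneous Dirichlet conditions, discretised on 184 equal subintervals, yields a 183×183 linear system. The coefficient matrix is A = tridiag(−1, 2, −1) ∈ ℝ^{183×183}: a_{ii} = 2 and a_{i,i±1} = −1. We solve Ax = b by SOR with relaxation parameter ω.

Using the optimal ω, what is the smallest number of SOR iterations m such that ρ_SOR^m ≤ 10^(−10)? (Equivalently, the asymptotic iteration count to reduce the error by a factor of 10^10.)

m = 675

n=183: λ(B_J) = 1 − λ(A)/2 = cos(kπ/184); k=1 gives ρ_J = 0.9998542.
√(1−ρ_J²) simplifies to sin(π/184) = 0.0170730.
Then 2/(1+√(1−ρ_J²)) = 2/(1+0.0170730); ω* = 2/1.0170730 = 1.9664272.
ρ_SOR = ω* − 1 ≈ 0.9664272.
(0.9664272)^m ≤ 10^{−10}  ⇒  m·ln(0.9664272) ≤ −10·ln10  ⇒  m ≥ 674.272  ⇒  m = 675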